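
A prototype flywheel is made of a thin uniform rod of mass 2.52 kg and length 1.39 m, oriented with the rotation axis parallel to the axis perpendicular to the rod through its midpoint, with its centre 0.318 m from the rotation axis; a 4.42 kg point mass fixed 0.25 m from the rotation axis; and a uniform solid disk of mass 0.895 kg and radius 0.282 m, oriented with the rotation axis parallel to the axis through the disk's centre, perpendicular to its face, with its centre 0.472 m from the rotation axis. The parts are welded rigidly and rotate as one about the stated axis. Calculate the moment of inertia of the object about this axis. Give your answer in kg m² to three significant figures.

Thin rod: I_cm = (1/12)ML² = (1/12)(2.52)(1.39)² = 0.40574 kg m²; centre at d = 0.318 m, so I = I_cm + Md² gives I = 0.40574 + (2.52)(0.318)² = 0.66057 kg m².
Point mass: I_cm = 0; centre at d = 0.25 m, so I = I_cm + Md² gives I = 0 + (4.42)(0.25)² = 0.27625 kg m².
Solid disk: I_cm = (1/2)MR² = (1/2)(0.895)(0.282)² = 0.035587 kg m²; centre at d = 0.472 m, so I = I_cm + Md² gives I = 0.035587 + (0.895)(0.472)² = 0.23498 kg m².
Total I = 0.66057 + 0.27625 + 0.23498 = 1.1718 kg m².

1.17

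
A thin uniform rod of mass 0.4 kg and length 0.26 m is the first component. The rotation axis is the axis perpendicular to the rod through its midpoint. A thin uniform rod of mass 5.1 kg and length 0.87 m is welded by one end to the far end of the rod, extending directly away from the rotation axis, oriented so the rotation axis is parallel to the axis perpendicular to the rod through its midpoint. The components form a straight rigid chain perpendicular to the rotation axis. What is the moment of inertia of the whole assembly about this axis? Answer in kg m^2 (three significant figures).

Thin rod: I_cm = (1/12)ML² = (1/12)(0.4)(0.26)² = 0.0022533 kg m^2; axis through the centre, so I = 0.0022533 kg m^2.
Thin rod: I_cm = (1/12)ML² = (1/12)(5.1)(0.87)² = 0.32168 kg m^2; centre at d = 0.13 + 0.435 = 0.565 m, so the parallel axis theorem gives I = 0.32168 + (5.1)(0.565)² = 1.9497 kg m^2.
Total I = 0.0022533 + 1.9497 = 1.952 kg m^2.

1.95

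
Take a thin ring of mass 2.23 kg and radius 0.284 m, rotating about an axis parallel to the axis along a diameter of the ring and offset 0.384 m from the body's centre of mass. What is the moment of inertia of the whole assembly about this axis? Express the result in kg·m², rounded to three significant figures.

0.419

I_cm = (1/2)MR² = (1/2)(2.23)(0.284)² = 0.089931 kg·m²; centre at d = 0.384 m, so I = I_cm + Md² gives I = 0.089931 + (2.23)(0.384)² = 0.41876 kg·m².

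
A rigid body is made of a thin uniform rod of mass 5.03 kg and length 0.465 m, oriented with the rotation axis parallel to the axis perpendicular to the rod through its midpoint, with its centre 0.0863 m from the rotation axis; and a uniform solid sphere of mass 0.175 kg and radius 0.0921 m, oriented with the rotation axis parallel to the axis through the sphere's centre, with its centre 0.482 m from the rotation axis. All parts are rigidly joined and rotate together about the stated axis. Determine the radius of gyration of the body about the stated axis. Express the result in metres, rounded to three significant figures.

0.180

Thin rod: I_cm = (1/12)ML² = (1/12)(5.03)(0.465)² = 0.090634 kg·m²; centre at d = 0.0863 m, so I = I_cm + Md² gives I = 0.090634 + (5.03)(0.0863)² = 0.1281 kg·m².
Solid sphere: I_cm = (2/5)MR² = (2/5)(0.175)(0.0921)² = 0.00059377 kg·m²; centre at d = 0.482 m, so I = I_cm + Md² gives I = 0.00059377 + (0.175)(0.482)² = 0.04125 kg·m².
Total I = 0.16935 kg·m²; total mass M = 5.205 kg.
k = √(I/M) = √(0.16935/5.205) = 0.18038 m.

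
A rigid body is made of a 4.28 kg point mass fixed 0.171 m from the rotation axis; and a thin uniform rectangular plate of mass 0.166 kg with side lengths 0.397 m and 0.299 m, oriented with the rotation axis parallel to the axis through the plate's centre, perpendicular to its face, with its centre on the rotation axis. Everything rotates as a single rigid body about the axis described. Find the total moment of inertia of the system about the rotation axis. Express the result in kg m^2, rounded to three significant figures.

0.129

Point mass: I_cm = 0; centre at d = 0.171 m, so the parallel axis theorem gives I = 0 + (4.28)(0.171)² = 0.12515 kg m^2.
Rectangular plate: I_cm = (1/12)M(a²+b²) = (1/12)(0.166)[(0.397)² + (0.299)²] = 0.003417 kg m^2; axis through the centre, so I = 0.003417 kg m^2.
Total I = 0.12515 + 0.003417 = 0.12857 kg m^2.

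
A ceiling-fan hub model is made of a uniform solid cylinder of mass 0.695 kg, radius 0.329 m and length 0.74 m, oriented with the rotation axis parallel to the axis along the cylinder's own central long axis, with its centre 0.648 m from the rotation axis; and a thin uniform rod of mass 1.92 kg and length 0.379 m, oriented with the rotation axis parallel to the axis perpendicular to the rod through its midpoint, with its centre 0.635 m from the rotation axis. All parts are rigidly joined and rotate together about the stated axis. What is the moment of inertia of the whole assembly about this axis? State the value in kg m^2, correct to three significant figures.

Solid cylinder: I_cm = (1/2)MR² = (1/2)(0.695)(0.329)² = 0.037614 kg m^2; centre at d = 0.648 m, so I = I_cm + Md² gives I = 0.037614 + (0.695)(0.648)² = 0.32945 kg m^2.
Thin rod: I_cm = (1/12)ML² = (1/12)(1.92)(0.379)² = 0.022983 kg m^2; centre at d = 0.635 m, so I = I_cm + Md² gives I = 0.022983 + (1.92)(0.635)² = 0.79717 kg m^2.
Total I = 0.32945 + 0.79717 = 1.1266 kg m^2.

1.13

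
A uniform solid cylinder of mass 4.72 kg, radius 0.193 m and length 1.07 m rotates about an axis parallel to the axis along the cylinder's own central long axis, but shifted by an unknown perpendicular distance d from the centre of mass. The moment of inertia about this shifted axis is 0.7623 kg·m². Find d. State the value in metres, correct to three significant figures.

0.378

About the centre-of-mass axis, I_cm = (1/2)MR² = (1/2)(4.72)(0.193)² = 0.087908 kg·m².
Parallel axis theorem: I = I_cm + Md², so Md² = 0.7623 − 0.087908 = 0.67439 kg·m².
d = √(0.67439 / 4.72) = 0.37799 m.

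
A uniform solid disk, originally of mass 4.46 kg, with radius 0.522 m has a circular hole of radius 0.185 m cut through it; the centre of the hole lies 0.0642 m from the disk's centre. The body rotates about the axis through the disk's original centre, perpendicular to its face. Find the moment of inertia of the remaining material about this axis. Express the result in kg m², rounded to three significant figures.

0.596

Unpierced body about its centre: I₀ = (1/2)MR² = (1/2)(4.46)(0.522)² = 0.60764 kg m².
The removed disk has mass m = M·(r/R)² = (4.46)(0.185/0.522)² = 0.56019 kg (same uniform areal density).
Its moment of inertia about the rotation axis (parallel-axis theorem): I_hole = (1/2)mr² + md² = (1/2)(0.56019)(0.185)² + (0.56019)(0.0642)² = 0.011895 kg m².
Treating the hole as negative mass, I = I₀ − I_hole = 0.60764 − 0.011895 = 0.59574 kg m².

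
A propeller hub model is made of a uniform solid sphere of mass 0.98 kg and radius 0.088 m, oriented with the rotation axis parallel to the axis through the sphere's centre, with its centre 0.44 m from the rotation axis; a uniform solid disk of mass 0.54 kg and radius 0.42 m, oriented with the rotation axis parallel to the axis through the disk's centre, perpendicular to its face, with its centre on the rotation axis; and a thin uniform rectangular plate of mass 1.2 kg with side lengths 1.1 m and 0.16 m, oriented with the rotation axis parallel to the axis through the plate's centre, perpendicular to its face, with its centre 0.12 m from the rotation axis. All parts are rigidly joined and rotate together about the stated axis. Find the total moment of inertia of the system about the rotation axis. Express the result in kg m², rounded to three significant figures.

0.381

Solid sphere: I_cm = (2/5)MR² = (2/5)(0.98)(0.088)² = 0.0030356 kg m²; centre at d = 0.44 m, so the parallel axis theorem gives I = 0.0030356 + (0.98)(0.44)² = 0.19276 kg m².
Solid disk: I_cm = (1/2)MR² = (1/2)(0.54)(0.42)² = 0.047628 kg m²; axis through the centre, so I = 0.047628 kg m².
Rectangular plate: I_cm = (1/12)M(a²+b²) = (1/12)(1.2)[(1.1)² + (0.16)²] = 0.12356 kg m²; centre at d = 0.12 m, so the parallel axis theorem gives I = 0.12356 + (1.2)(0.12)² = 0.14084 kg m².
Total I = 0.19276 + 0.047628 + 0.14084 = 0.38123 kg m².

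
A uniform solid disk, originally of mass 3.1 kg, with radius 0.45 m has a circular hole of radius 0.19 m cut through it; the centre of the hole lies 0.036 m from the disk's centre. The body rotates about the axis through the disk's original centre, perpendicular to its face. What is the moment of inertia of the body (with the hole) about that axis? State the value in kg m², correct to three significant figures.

Unpierced body about its centre: I₀ = (1/2)MR² = (1/2)(3.1)(0.45)² = 0.31388 kg m².
The removed disk has mass m = M·(r/R)² = (3.1)(0.19/0.45)² = 0.55264 kg (same uniform areal density).
Its moment of inertia about the rotation axis (parallel-axis theorem): I_hole = (1/2)mr² + md² = (1/2)(0.55264)(0.19)² + (0.55264)(0.036)² = 0.010691 kg m².
Treating the hole as negative mass, I = I₀ − I_hole = 0.31388 − 0.010691 = 0.30318 kg m².

0.303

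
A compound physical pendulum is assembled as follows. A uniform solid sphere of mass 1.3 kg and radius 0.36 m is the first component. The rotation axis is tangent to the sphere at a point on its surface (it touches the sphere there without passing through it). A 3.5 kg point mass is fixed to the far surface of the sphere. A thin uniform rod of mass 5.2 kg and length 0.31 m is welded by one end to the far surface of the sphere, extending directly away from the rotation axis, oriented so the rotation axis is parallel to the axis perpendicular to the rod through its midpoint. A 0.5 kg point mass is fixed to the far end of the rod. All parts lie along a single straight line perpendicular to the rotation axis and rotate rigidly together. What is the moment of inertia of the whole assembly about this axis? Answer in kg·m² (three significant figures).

6.60

Solid sphere: I_cm = (2/5)MR² = (2/5)(1.3)(0.36)² = 0.067392 kg·m²; centre at d = 0.36 m, so the parallel axis theorem gives I = 0.067392 + (1.3)(0.36)² = 0.23587 kg·m².
Point mass: I_cm = 0; centre at d = 0.36 + 0.36 = 0.72 m, so the parallel axis theorem gives I = 0 + (3.5)(0.72)² = 1.8144 kg·m².
Thin rod: I_cm = (1/12)ML² = (1/12)(5.2)(0.31)² = 0.041643 kg·m²; centre at d = 0.36 + 0.36 + 0.155 = 0.875 m, so the parallel axis theorem gives I = 0.041643 + (5.2)(0.875)² = 4.0229 kg·m².
Point mass: I_cm = 0; centre at d = 0.36 + 0.36 + 0.155 + 0.155 = 1.03 m, so the parallel axis theorem gives I = 0 + (0.5)(1.03)² = 0.53045 kg·m².
Total I = 0.23587 + 1.8144 + 4.0229 + 0.53045 = 6.6036 kg·m².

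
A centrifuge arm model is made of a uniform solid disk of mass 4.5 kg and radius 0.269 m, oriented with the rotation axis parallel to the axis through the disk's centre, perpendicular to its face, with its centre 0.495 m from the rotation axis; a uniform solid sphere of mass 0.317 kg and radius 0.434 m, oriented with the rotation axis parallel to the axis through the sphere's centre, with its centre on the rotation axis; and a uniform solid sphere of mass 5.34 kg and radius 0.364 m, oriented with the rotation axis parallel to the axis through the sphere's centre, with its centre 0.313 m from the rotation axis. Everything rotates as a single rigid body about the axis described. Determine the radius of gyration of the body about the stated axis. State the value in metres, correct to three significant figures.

Solid disk: I_cm = (1/2)MR² = (1/2)(4.5)(0.269)² = 0.16281 kg m²; centre at d = 0.495 m, so the parallel axis theorem gives I = 0.16281 + (4.5)(0.495)² = 1.2654 kg m².
Solid sphere: I_cm = (2/5)MR² = (2/5)(0.317)(0.434)² = 0.023884 kg m²; axis through the centre, so I = 0.023884 kg m².
Solid sphere: I_cm = (2/5)MR² = (2/5)(5.34)(0.364)² = 0.28301 kg m²; centre at d = 0.313 m, so the parallel axis theorem gives I = 0.28301 + (5.34)(0.313)² = 0.80617 kg m².
Total I = 2.0955 kg m²; total mass M = 10.157 kg.
k = √(I/M) = √(2.0955/10.157) = 0.45421 m.

0.454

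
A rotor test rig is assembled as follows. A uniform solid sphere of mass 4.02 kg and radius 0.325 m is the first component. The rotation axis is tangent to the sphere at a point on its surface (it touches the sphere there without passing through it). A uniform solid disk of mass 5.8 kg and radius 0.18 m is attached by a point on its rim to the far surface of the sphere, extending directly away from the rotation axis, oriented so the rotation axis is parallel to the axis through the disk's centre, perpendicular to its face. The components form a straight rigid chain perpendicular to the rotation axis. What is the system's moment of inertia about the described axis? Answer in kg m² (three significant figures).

4.68

Solid sphere: I_cm = (2/5)MR² = (2/5)(4.02)(0.325)² = 0.16984 kg m²; centre at d = 0.325 m, so the parallel axis theorem gives I = 0.16984 + (4.02)(0.325)² = 0.59446 kg m².
Solid disk: I_cm = (1/2)MR² = (1/2)(5.8)(0.18)² = 0.09396 kg m²; centre at d = 0.325 + 0.325 + 0.18 = 0.83 m, so the parallel axis theorem gives I = 0.09396 + (5.8)(0.83)² = 4.0896 kg m².
Total I = 0.59446 + 4.0896 = 4.684 kg m².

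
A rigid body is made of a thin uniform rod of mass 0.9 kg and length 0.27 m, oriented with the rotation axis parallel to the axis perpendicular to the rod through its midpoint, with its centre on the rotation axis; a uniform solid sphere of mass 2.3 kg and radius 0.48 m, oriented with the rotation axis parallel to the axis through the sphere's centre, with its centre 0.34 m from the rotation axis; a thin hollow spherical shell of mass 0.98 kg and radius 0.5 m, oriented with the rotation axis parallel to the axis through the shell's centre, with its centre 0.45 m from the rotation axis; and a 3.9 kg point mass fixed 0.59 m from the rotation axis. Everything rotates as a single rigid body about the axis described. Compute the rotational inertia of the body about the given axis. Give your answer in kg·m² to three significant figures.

Thin rod: I_cm = (1/12)ML² = (1/12)(0.9)(0.27)² = 0.0054675 kg·m²; axis through the centre, so I = 0.0054675 kg·m².
Solid sphere: I_cm = (2/5)MR² = (2/5)(2.3)(0.48)² = 0.21197 kg·m²; centre at d = 0.34 m, so I = I_cm + Md² gives I = 0.21197 + (2.3)(0.34)² = 0.47785 kg·m².
Spherical shell: I_cm = (2/3)MR² = (2/3)(0.98)(0.5)² = 0.16333 kg·m²; centre at d = 0.45 m, so I = I_cm + Md² gives I = 0.16333 + (0.98)(0.45)² = 0.36178 kg·m².
Point mass: I_cm = 0; centre at d = 0.59 m, so I = I_cm + Md² gives I = 0 + (3.9)(0.59)² = 1.3576 kg·m².
Total I = 0.0054675 + 0.47785 + 0.36178 + 1.3576 = 2.2027 kg·m².

2.20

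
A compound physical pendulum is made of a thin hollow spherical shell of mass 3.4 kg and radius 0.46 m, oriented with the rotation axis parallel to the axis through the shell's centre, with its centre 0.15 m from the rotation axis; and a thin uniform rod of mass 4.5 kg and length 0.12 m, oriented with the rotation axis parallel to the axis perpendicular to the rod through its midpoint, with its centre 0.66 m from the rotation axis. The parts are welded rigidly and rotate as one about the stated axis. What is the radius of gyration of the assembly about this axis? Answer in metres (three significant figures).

Spherical shell: I_cm = (2/3)MR² = (2/3)(3.4)(0.46)² = 0.47963 kg m²; centre at d = 0.15 m, so I = I_cm + Md² gives I = 0.47963 + (3.4)(0.15)² = 0.55613 kg m².
Thin rod: I_cm = (1/12)ML² = (1/12)(4.5)(0.12)² = 0.0054 kg m²; centre at d = 0.66 m, so I = I_cm + Md² gives I = 0.0054 + (4.5)(0.66)² = 1.9656 kg m².
Total I = 2.5217 kg m²; total mass M = 7.9 kg.
k = √(I/M) = √(2.5217/7.9) = 0.56498 m.

0.565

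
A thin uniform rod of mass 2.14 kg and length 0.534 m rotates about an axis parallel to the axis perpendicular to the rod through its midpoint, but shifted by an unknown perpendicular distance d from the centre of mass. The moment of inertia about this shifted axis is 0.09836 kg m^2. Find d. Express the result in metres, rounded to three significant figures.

About the centre-of-mass axis, I_cm = (1/12)ML² = (1/12)(2.14)(0.534)² = 0.050853 kg m^2.
Parallel axis theorem: I = I_cm + Md², so Md² = 0.09836 − 0.050853 = 0.047507 kg m^2.
d = √(0.047507 / 2.14) = 0.149 m.

0.149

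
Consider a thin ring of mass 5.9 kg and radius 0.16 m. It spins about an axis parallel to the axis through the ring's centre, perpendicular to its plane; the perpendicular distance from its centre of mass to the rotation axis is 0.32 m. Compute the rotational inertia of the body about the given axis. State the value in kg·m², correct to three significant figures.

0.755

I_cm = MR² = (5.9)(0.16)² = 0.15104 kg·m²; centre at d = 0.32 m, so the parallel axis theorem gives I = 0.15104 + (5.9)(0.32)² = 0.7552 kg·m².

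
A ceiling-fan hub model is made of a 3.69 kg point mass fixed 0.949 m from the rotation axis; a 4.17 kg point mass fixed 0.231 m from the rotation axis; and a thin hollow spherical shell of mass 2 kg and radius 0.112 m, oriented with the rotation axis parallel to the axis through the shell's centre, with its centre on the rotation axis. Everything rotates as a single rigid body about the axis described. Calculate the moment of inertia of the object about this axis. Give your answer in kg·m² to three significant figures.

Point mass: I_cm = 0; centre at d = 0.949 m, so the parallel axis theorem gives I = 0 + (3.69)(0.949)² = 3.3232 kg·m².
Point mass: I_cm = 0; centre at d = 0.231 m, so the parallel axis theorem gives I = 0 + (4.17)(0.231)² = 0.22252 kg·m².
Spherical shell: I_cm = (2/3)MR² = (2/3)(2)(0.112)² = 0.016725 kg·m²; axis through the centre, so I = 0.016725 kg·m².
Total I = 3.3232 + 0.22252 + 0.016725 = 3.5625 kg·m².

3.56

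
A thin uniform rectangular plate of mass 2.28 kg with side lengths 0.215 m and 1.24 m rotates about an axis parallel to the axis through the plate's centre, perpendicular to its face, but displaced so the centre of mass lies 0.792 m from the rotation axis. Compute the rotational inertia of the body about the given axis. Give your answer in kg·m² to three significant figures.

1.73

I_cm = (1/12)M(a²+b²) = (1/12)(2.28)[(0.215)² + (1.24)²] = 0.30093 kg·m²; centre at d = 0.792 m, so the parallel axis theorem gives I = 0.30093 + (2.28)(0.792)² = 1.7311 kg·m².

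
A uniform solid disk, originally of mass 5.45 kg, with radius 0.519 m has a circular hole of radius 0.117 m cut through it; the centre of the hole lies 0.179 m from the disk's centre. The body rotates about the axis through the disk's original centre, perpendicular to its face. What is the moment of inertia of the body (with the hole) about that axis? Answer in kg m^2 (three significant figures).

0.723

Unpierced body about its centre: I₀ = (1/2)MR² = (1/2)(5.45)(0.519)² = 0.73401 kg m^2.
The removed disk has mass m = M·(r/R)² = (5.45)(0.117/0.519)² = 0.27697 kg (same uniform areal density).
Its moment of inertia about the rotation axis (parallel-axis theorem): I_hole = (1/2)mr² + md² = (1/2)(0.27697)(0.117)² + (0.27697)(0.179)² = 0.01077 kg m^2.
Treating the hole as negative mass, I = I₀ − I_hole = 0.73401 − 0.01077 = 0.72324 kg m^2.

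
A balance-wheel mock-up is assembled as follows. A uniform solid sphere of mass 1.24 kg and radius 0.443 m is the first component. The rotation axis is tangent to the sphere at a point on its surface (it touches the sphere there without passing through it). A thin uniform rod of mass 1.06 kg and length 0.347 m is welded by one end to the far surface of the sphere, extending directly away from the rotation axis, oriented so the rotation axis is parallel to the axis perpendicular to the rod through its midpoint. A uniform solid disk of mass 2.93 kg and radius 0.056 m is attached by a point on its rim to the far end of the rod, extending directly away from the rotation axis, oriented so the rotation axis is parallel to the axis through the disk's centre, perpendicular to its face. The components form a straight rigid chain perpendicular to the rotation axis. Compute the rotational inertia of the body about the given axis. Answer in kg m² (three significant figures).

Solid sphere: I_cm = (2/5)MR² = (2/5)(1.24)(0.443)² = 0.09734 kg m²; centre at d = 0.443 m, so the parallel axis theorem gives I = 0.09734 + (1.24)(0.443)² = 0.34069 kg m².
Thin rod: I_cm = (1/12)ML² = (1/12)(1.06)(0.347)² = 0.010636 kg m²; centre at d = 0.443 + 0.443 + 0.1735 = 1.0595 m, so the parallel axis theorem gives I = 0.010636 + (1.06)(1.0595)² = 1.2005 kg m².
Solid disk: I_cm = (1/2)MR² = (1/2)(2.93)(0.056)² = 0.0045942 kg m²; centre at d = 0.443 + 0.443 + 0.1735 + 0.1735 + 0.056 = 1.289 m, so the parallel axis theorem gives I = 0.0045942 + (2.93)(1.289)² = 4.8729 kg m².
Total I = 0.34069 + 1.2005 + 4.8729 = 6.4141 kg m².

6.41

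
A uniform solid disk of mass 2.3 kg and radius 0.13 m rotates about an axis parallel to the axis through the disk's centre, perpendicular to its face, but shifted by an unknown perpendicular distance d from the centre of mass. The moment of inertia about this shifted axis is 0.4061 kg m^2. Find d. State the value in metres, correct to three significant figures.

About the centre-of-mass axis, I_cm = (1/2)MR² = (1/2)(2.3)(0.13)² = 0.019435 kg m^2.
Parallel axis theorem: I = I_cm + Md², so Md² = 0.4061 − 0.019435 = 0.38667 kg m^2.
d = √(0.38667 / 2.3) = 0.41002 m.

0.410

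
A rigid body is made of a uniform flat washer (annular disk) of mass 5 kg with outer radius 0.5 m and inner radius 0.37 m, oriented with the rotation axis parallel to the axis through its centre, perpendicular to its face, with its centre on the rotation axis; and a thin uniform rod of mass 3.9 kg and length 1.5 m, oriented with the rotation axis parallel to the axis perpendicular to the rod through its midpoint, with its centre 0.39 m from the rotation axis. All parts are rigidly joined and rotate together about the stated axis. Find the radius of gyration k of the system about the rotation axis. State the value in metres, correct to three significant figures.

Annular disk: I_cm = (1/2)M(R²+r²) = (1/2)(5)[(0.5)² + (0.37)²] = 0.96725 kg·m²; axis through the centre, so I = 0.96725 kg·m².
Thin rod: I_cm = (1/12)ML² = (1/12)(3.9)(1.5)² = 0.73125 kg·m²; centre at d = 0.39 m, so the parallel axis theorem gives I = 0.73125 + (3.9)(0.39)² = 1.3244 kg·m².
Total I = 2.2917 kg·m²; total mass M = 8.9 kg.
k = √(I/M) = √(2.2917/8.9) = 0.50744 m.

0.507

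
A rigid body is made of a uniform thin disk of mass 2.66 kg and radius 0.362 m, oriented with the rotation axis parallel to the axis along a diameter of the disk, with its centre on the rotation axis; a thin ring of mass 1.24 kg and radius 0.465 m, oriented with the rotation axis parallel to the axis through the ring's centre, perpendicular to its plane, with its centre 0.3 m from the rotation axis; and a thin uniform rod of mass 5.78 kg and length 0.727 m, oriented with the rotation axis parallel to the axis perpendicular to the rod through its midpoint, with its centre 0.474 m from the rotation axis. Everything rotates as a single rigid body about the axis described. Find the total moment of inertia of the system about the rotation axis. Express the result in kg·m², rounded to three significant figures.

2.02

Thin disk: I_cm = (1/4)MR² = (1/4)(2.66)(0.362)² = 0.087144 kg·m²; axis through the centre, so I = 0.087144 kg·m².
Thin ring: I_cm = MR² = (1.24)(0.465)² = 0.26812 kg·m²; centre at d = 0.3 m, so I = I_cm + Md² gives I = 0.26812 + (1.24)(0.3)² = 0.37972 kg·m².
Thin rod: I_cm = (1/12)ML² = (1/12)(5.78)(0.727)² = 0.25457 kg·m²; centre at d = 0.474 m, so I = I_cm + Md² gives I = 0.25457 + (5.78)(0.474)² = 1.5532 kg·m².
Total I = 0.087144 + 0.37972 + 1.5532 = 2.0201 kg·m².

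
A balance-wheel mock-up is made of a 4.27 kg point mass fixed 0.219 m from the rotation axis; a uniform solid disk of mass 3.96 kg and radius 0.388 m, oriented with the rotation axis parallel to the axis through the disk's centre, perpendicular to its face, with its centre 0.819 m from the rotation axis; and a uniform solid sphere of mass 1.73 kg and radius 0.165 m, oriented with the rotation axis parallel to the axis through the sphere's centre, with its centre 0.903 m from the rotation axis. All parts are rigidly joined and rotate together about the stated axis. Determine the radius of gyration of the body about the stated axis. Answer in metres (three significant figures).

0.679

Point mass: I_cm = 0; centre at d = 0.219 m, so the parallel axis theorem gives I = 0 + (4.27)(0.219)² = 0.20479 kg m^2.
Solid disk: I_cm = (1/2)MR² = (1/2)(3.96)(0.388)² = 0.29808 kg m^2; centre at d = 0.819 m, so the parallel axis theorem gives I = 0.29808 + (3.96)(0.819)² = 2.9543 kg m^2.
Solid sphere: I_cm = (2/5)MR² = (2/5)(1.73)(0.165)² = 0.01884 kg m^2; centre at d = 0.903 m, so the parallel axis theorem gives I = 0.01884 + (1.73)(0.903)² = 1.4295 kg m^2.
Total I = 4.5886 kg m^2; total mass M = 9.96 kg.
k = √(I/M) = √(4.5886/9.96) = 0.67875 m.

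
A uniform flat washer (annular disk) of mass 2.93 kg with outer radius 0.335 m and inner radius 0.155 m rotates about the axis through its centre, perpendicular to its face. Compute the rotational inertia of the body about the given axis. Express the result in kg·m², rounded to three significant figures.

I_cm = (1/2)M(R²+r²) = (1/2)(2.93)[(0.335)² + (0.155)²] = 0.19961 kg·m²; axis through the centre, so I = 0.19961 kg·m².

0.200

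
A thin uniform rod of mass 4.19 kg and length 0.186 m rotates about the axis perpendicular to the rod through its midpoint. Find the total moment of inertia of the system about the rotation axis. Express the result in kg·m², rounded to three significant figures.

0.0121

I_cm = (1/12)ML² = (1/12)(4.19)(0.186)² = 0.01208 kg·m²; axis through the centre, so I = 0.01208 kg·m².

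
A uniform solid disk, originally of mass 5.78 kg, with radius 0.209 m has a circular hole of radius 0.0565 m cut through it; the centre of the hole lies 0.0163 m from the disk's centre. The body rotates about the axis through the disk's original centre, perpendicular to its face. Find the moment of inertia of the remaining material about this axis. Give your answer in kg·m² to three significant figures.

Unpierced body about its centre: I₀ = (1/2)MR² = (1/2)(5.78)(0.209)² = 0.12624 kg·m².
The removed disk has mass m = M·(r/R)² = (5.78)(0.0565/0.209)² = 0.42241 kg (same uniform areal density).
Its moment of inertia about the rotation axis (parallel-axis theorem): I_hole = (1/2)mr² + md² = (1/2)(0.42241)(0.0565)² + (0.42241)(0.0163)² = 0.00078645 kg·m².
Treating the hole as negative mass, I = I₀ − I_hole = 0.12624 − 0.00078645 = 0.12545 kg·m².

0.125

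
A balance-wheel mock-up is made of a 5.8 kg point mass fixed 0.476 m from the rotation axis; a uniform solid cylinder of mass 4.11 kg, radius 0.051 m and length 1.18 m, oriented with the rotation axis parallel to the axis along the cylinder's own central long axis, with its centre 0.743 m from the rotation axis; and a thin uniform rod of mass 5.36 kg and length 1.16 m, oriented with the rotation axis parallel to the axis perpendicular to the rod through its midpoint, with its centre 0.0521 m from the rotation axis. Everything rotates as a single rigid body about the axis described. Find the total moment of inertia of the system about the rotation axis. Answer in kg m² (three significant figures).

4.20

Point mass: I_cm = 0; centre at d = 0.476 m, so the parallel axis theorem gives I = 0 + (5.8)(0.476)² = 1.3141 kg m².
Solid cylinder: I_cm = (1/2)MR² = (1/2)(4.11)(0.051)² = 0.0053451 kg m²; centre at d = 0.743 m, so the parallel axis theorem gives I = 0.0053451 + (4.11)(0.743)² = 2.2743 kg m².
Thin rod: I_cm = (1/12)ML² = (1/12)(5.36)(1.16)² = 0.60103 kg m²; centre at d = 0.0521 m, so the parallel axis theorem gives I = 0.60103 + (5.36)(0.0521)² = 0.61558 kg m².
Total I = 1.3141 + 2.2743 + 0.61558 = 4.204 kg m².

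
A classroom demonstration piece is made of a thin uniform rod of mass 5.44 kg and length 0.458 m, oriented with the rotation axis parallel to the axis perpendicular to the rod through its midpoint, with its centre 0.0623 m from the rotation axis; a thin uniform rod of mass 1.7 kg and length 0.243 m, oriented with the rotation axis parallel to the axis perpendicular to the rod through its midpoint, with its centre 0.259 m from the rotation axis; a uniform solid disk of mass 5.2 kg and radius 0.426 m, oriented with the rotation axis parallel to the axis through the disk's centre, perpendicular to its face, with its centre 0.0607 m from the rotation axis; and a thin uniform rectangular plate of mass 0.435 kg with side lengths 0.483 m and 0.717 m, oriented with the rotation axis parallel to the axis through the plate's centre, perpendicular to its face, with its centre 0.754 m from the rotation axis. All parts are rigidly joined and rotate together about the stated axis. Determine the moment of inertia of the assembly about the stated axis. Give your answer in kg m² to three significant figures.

Thin rod: I_cm = (1/12)ML² = (1/12)(5.44)(0.458)² = 0.095093 kg m²; centre at d = 0.0623 m, so I = I_cm + Md² gives I = 0.095093 + (5.44)(0.0623)² = 0.11621 kg m².
Thin rod: I_cm = (1/12)ML² = (1/12)(1.7)(0.243)² = 0.0083653 kg m²; centre at d = 0.259 m, so I = I_cm + Md² gives I = 0.0083653 + (1.7)(0.259)² = 0.1224 kg m².
Solid disk: I_cm = (1/2)MR² = (1/2)(5.2)(0.426)² = 0.47184 kg m²; centre at d = 0.0607 m, so I = I_cm + Md² gives I = 0.47184 + (5.2)(0.0607)² = 0.491 kg m².
Rectangular plate: I_cm = (1/12)M(a²+b²) = (1/12)(0.435)[(0.483)² + (0.717)²] = 0.027092 kg m²; centre at d = 0.754 m, so I = I_cm + Md² gives I = 0.027092 + (0.435)(0.754)² = 0.2744 kg m².
Total I = 0.11621 + 0.1224 + 0.491 + 0.2744 = 1.004 kg m².

1.00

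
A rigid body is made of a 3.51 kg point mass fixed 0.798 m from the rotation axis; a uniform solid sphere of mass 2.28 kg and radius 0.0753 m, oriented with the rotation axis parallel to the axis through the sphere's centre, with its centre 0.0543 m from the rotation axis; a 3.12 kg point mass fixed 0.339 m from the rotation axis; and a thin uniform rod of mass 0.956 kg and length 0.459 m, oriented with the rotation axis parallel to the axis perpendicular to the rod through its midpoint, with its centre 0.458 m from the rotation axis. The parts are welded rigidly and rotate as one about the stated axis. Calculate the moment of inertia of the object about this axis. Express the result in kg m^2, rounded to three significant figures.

Point mass: I_cm = 0; centre at d = 0.798 m, so the parallel axis theorem gives I = 0 + (3.51)(0.798)² = 2.2352 kg m^2.
Solid sphere: I_cm = (2/5)MR² = (2/5)(2.28)(0.0753)² = 0.0051711 kg m^2; centre at d = 0.0543 m, so the parallel axis theorem gives I = 0.0051711 + (2.28)(0.0543)² = 0.011894 kg m^2.
Point mass: I_cm = 0; centre at d = 0.339 m, so the parallel axis theorem gives I = 0 + (3.12)(0.339)² = 0.35855 kg m^2.
Thin rod: I_cm = (1/12)ML² = (1/12)(0.956)(0.459)² = 0.016784 kg m^2; centre at d = 0.458 m, so the parallel axis theorem gives I = 0.016784 + (0.956)(0.458)² = 0.21732 kg m^2.
Total I = 2.2352 + 0.011894 + 0.35855 + 0.21732 = 2.8229 kg m^2.

2.82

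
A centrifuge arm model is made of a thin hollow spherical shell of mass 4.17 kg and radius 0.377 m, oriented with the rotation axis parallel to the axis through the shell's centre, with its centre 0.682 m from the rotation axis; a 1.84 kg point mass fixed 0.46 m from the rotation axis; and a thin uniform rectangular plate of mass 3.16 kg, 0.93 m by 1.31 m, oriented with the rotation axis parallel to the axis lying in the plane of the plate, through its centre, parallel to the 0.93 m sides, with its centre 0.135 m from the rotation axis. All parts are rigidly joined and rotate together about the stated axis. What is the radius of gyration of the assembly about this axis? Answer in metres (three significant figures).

Spherical shell: I_cm = (2/3)MR² = (2/3)(4.17)(0.377)² = 0.39512 kg m²; centre at d = 0.682 m, so I = I_cm + Md² gives I = 0.39512 + (4.17)(0.682)² = 2.3347 kg m².
Point mass: I_cm = 0; centre at d = 0.46 m, so I = I_cm + Md² gives I = 0 + (1.84)(0.46)² = 0.38934 kg m².
Rectangular plate: I_cm = (1/12)Mb² = (1/12)(3.16)(1.31)² = 0.45191 kg m²; centre at d = 0.135 m, so I = I_cm + Md² gives I = 0.45191 + (3.16)(0.135)² = 0.5095 kg m².
Total I = 3.2335 kg m²; total mass M = 9.17 kg.
k = √(I/M) = √(3.2335/9.17) = 0.59382 m.

0.594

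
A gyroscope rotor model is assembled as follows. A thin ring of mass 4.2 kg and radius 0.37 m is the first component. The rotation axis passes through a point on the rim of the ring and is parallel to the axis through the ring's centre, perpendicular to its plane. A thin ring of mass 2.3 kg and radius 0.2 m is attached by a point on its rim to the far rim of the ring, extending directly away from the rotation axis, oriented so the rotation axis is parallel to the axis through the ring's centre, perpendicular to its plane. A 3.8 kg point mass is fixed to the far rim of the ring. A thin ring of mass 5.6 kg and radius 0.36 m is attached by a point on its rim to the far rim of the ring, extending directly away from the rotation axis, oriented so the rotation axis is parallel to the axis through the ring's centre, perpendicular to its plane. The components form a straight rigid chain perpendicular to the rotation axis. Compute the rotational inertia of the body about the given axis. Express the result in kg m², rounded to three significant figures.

Thin ring: I_cm = MR² = (4.2)(0.37)² = 0.57498 kg m²; centre at d = 0.37 m, so the parallel axis theorem gives I = 0.57498 + (4.2)(0.37)² = 1.15 kg m².
Thin ring: I_cm = MR² = (2.3)(0.2)² = 0.092 kg m²; centre at d = 0.37 + 0.37 + 0.2 = 0.94 m, so the parallel axis theorem gives I = 0.092 + (2.3)(0.94)² = 2.1243 kg m².
Point mass: I_cm = 0; centre at d = 0.37 + 0.37 + 0.2 + 0.2 = 1.14 m, so the parallel axis theorem gives I = 0 + (3.8)(1.14)² = 4.9385 kg m².
Thin ring: I_cm = MR² = (5.6)(0.36)² = 0.72576 kg m²; centre at d = 0.37 + 0.37 + 0.2 + 0.2 + 0.36 = 1.5 m, so the parallel axis theorem gives I = 0.72576 + (5.6)(1.5)² = 13.326 kg m².
Total I = 1.15 + 2.1243 + 4.9385 + 13.326 = 21.538 kg m².

21.5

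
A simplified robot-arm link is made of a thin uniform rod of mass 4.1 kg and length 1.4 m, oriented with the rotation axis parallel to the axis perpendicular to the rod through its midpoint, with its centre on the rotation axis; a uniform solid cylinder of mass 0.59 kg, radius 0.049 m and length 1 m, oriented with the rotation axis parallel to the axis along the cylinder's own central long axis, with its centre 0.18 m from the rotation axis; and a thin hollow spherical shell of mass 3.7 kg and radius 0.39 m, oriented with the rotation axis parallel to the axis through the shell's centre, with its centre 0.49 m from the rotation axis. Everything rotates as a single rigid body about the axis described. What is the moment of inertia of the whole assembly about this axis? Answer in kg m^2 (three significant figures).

1.95

Thin rod: I_cm = (1/12)ML² = (1/12)(4.1)(1.4)² = 0.66967 kg m^2; axis through the centre, so I = 0.66967 kg m^2.
Solid cylinder: I_cm = (1/2)MR² = (1/2)(0.59)(0.049)² = 0.0007083 kg m^2; centre at d = 0.18 m, so I = I_cm + Md² gives I = 0.0007083 + (0.59)(0.18)² = 0.019824 kg m^2.
Spherical shell: I_cm = (2/3)MR² = (2/3)(3.7)(0.39)² = 0.37518 kg m^2; centre at d = 0.49 m, so I = I_cm + Md² gives I = 0.37518 + (3.7)(0.49)² = 1.2635 kg m^2.
Total I = 0.66967 + 0.019824 + 1.2635 = 1.953 kg m^2.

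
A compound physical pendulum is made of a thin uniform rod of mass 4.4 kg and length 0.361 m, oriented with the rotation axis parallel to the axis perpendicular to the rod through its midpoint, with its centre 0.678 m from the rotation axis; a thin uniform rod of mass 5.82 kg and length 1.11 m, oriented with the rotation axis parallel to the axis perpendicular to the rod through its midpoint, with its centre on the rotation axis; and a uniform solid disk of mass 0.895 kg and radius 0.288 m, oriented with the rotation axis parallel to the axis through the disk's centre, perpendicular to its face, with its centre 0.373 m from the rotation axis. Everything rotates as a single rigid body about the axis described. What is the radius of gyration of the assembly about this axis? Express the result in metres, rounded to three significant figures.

0.505

Thin rod: I_cm = (1/12)ML² = (1/12)(4.4)(0.361)² = 0.047784 kg m²; centre at d = 0.678 m, so I = I_cm + Md² gives I = 0.047784 + (4.4)(0.678)² = 2.0704 kg m².
Thin rod: I_cm = (1/12)ML² = (1/12)(5.82)(1.11)² = 0.59757 kg m²; axis through the centre, so I = 0.59757 kg m².
Solid disk: I_cm = (1/2)MR² = (1/2)(0.895)(0.288)² = 0.037117 kg m²; centre at d = 0.373 m, so I = I_cm + Md² gives I = 0.037117 + (0.895)(0.373)² = 0.16164 kg m².
Total I = 2.8296 kg m²; total mass M = 11.115 kg.
k = √(I/M) = √(2.8296/11.115) = 0.50455 m.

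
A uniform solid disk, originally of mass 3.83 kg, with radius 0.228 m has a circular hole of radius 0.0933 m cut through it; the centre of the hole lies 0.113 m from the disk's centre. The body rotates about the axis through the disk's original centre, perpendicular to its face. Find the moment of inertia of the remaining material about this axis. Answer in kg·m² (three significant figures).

Unpierced body about its centre: I₀ = (1/2)MR² = (1/2)(3.83)(0.228)² = 0.099549 kg·m².
The removed disk has mass m = M·(r/R)² = (3.83)(0.0933/0.228)² = 0.64135 kg (same uniform areal density).
Its moment of inertia about the rotation axis (parallel-axis theorem): I_hole = (1/2)mr² + md² = (1/2)(0.64135)(0.0933)² + (0.64135)(0.113)² = 0.010981 kg·m².
Treating the hole as negative mass, I = I₀ − I_hole = 0.099549 − 0.010981 = 0.088569 kg·m².

0.0886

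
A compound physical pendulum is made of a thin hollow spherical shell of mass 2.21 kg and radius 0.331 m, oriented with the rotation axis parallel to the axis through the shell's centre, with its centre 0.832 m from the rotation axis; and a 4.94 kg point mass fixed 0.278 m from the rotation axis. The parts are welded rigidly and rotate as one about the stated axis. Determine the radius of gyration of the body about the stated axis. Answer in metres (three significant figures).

0.538

Spherical shell: I_cm = (2/3)MR² = (2/3)(2.21)(0.331)² = 0.16142 kg m^2; centre at d = 0.832 m, so the parallel axis theorem gives I = 0.16142 + (2.21)(0.832)² = 1.6912 kg m^2.
Point mass: I_cm = 0; centre at d = 0.278 m, so the parallel axis theorem gives I = 0 + (4.94)(0.278)² = 0.38178 kg m^2.
Total I = 2.073 kg m^2; total mass M = 7.15 kg.
k = √(I/M) = √(2.073/7.15) = 0.53845 m.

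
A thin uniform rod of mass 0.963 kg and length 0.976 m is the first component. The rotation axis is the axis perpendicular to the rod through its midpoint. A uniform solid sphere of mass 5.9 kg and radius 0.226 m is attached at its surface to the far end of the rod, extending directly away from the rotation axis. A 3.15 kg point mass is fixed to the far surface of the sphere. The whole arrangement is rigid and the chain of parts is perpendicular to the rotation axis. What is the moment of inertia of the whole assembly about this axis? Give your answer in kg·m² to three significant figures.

5.99

Thin rod: I_cm = (1/12)ML² = (1/12)(0.963)(0.976)² = 0.076444 kg·m²; axis through the centre, so I = 0.076444 kg·m².
Solid sphere: I_cm = (2/5)MR² = (2/5)(5.9)(0.226)² = 0.12054 kg·m²; centre at d = 0.488 + 0.226 = 0.714 m, so I = I_cm + Md² gives I = 0.12054 + (5.9)(0.714)² = 3.1283 kg·m².
Point mass: I_cm = 0; centre at d = 0.488 + 0.226 + 0.226 = 0.94 m, so I = I_cm + Md² gives I = 0 + (3.15)(0.94)² = 2.7833 kg·m².
Total I = 0.076444 + 3.1283 + 2.7833 = 5.9881 kg·m².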